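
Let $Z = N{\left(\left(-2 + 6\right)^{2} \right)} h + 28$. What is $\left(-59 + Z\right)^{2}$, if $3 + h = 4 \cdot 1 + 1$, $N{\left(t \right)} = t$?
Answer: $1$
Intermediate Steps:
$h = 2$ ($h = -3 + \left(4 \cdot 1 + 1\right) = -3 + \left(4 + 1\right) = -3 + 5 = 2$)
$Z = 60$ ($Z = \left(-2 + 6\right)^{2} \cdot 2 + 28 = 4^{2} \cdot 2 + 28 = 16 \cdot 2 + 28 = 32 + 28 = 60$)
$\left(-59 + Z\right)^{2} = \left(-59 + 60\right)^{2} = 1^{2} = 1$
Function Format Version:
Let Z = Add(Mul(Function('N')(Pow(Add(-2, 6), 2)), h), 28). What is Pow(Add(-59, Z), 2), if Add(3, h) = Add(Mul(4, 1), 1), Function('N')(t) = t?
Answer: 1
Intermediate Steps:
h = 2 (h = Add(-3, Add(Mul(4, 1), 1)) = Add(-3, Add(4, 1)) = Add(-3, 5) = 2)
Z = 60 (Z = Add(Mul(Pow(Add(-2, 6), 2), 2), 28) = Add(Mul(Pow(4, 2), 2), 28) = Add(Mul(16, 2), 28) = Add(32, 28) = 60)
Pow(Add(-59, Z), 2) = Pow(Add(-59, 60), 2) = Pow(1, 2) = 1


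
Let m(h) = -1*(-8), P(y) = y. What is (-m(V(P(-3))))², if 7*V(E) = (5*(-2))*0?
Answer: 64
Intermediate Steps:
V(E) = 0 (V(E) = ((5*(-2))*0)/7 = (-10*0)/7 = (⅐)*0 = 0)
m(h) = 8
(-m(V(P(-3))))² = (-1*8)² = (-8)² = 64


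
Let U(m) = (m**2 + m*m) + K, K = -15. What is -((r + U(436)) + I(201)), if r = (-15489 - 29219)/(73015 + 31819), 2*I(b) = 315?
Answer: -39871942265/104834 ≈ -3.8033e+5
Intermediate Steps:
U(m) = -15 + 2*m**2 (U(m) = (m**2 + m*m) - 15 = (m**2 + m**2) - 15 = 2*m**2 - 15 = -15 + 2*m**2)
I(b) = 315/2 (I(b) = (1/2)*315 = 315/2)
r = -22354/52417 (r = -44708/104834 = -44708*1/104834 = -22354/52417 ≈ -0.42646)
-((r + U(436)) + I(201)) = -((-22354/52417 + (-15 + 2*436**2)) + 315/2) = -((-22354/52417 + (-15 + 2*190096)) + 315/2) = -((-22354/52417 + (-15 + 380192)) + 315/2) = -((-22354/52417 + 380177) + 315/2) = -(19927715455/52417 + 315/2) = -1*39871942265/104834 = -39871942265/104834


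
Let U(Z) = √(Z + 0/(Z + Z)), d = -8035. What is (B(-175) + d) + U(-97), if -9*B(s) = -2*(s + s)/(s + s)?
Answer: -72313/9 + I*√97 ≈ -8034.8 + 9.8489*I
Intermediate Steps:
U(Z) = √Z (U(Z) = √(Z + 0/((2*Z))) = √(Z + 0*(1/(2*Z))) = √(Z + 0) = √Z)
B(s) = 2/9 (B(s) = -(-2)*(s + s)/(s + s)/9 = -(-2)*(2*s)/((2*s))/9 = -(-2)*(2*s)*(1/(2*s))/9 = -(-2)/9 = -⅑*(-2) = 2/9)
(B(-175) + d) + U(-97) = (2/9 - 8035) + √(-97) = -72313/9 + I*√97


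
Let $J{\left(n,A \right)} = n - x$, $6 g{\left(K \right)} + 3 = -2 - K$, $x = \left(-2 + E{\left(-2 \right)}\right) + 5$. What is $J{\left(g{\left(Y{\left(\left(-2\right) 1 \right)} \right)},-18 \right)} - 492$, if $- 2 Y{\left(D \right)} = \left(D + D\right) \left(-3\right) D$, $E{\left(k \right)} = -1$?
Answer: $- \frac{2981}{6} \approx -496.83$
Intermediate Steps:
$Y{\left(D \right)} = 3 D^{2}$ ($Y{\left(D \right)} = - \frac{\left(D + D\right) \left(-3\right) D}{2} = - \frac{2 D \left(-3\right) D}{2} = - \frac{- 6 D D}{2} = - \frac{\left(-6\right) D^{2}}{2} = 3 D^{2}$)
$x = 2$ ($x = \left(-2 - 1\right) + 5 = -3 + 5 = 2$)
$g{\left(K \right)} = - \frac{5}{6} - \frac{K}{6}$ ($g{\left(K \right)} = - \frac{1}{2} + \frac{-2 - K}{6} = - \frac{1}{2} - \left(\frac{1}{3} + \frac{K}{6}\right) = - \frac{5}{6} - \frac{K}{6}$)
$J{\left(n,A \right)} = -2 + n$ ($J{\left(n,A \right)} = n - 2 = -2 + n$)
$J{\left(g{\left(Y{\left(\left(-2\right) 1 \right)} \right)},-18 \right)} - 492 = \left(-2 - \left(\frac{5}{6} + \frac{3 \left(\left(-2\right) 1\right)^{2}}{6}\right)\right) - 492 = \left(-2 - \left(\frac{5}{6} + \frac{3 \left(-2\right)^{2}}{6}\right)\right) - 492 = \left(-2 - \left(\frac{5}{6} + \frac{3 \cdot 4}{6}\right)\right) - 492 = \left(-2 - \frac{17}{6}\right) - 492 = - \frac{29}{6} - 492 = - \frac{2981}{6}$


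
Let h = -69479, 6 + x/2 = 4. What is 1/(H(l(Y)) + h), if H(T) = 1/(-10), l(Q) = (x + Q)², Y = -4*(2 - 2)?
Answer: -10/694791 ≈ -1.4393e-5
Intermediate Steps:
x = -4 (x = -12 + 2*4 = -12 + 8 = -4)
Y = 0 (Y = -4*0 = 0)
l(Q) = (-4 + Q)²
H(T) = -⅒
1/(H(l(Y)) + h) = 1/(-⅒ - 69479) = 1/(-694791/10) = -10/694791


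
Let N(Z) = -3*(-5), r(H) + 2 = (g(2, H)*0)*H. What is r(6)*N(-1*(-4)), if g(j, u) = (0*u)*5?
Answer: -30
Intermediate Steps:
g(j, u) = 0 (g(j, u) = 0*5 = 0)
r(H) = -2 (r(H) = -2 + (0*0)*H = -2 + 0*H = -2 + 0 = -2)
N(Z) = 15
r(6)*N(-1*(-4)) = -2*15 = -30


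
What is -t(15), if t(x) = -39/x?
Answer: 13/5 ≈ 2.6000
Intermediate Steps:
-t(15) = -(-39)/15 = -1*(-13/5) = 13/5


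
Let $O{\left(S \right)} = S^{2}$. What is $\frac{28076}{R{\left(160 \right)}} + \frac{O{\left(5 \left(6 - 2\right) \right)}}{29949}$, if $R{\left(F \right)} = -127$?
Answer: $- \frac{840797324}{3803523} \approx -221.06$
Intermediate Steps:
$\frac{28076}{R{\left(160 \right)}} + \frac{O{\left(5 \left(6 - 2\right) \right)}}{29949} = \frac{28076}{-127} + \frac{\left(5 \left(6 - 2\right)\right)^{2}}{29949} = 28076 \left(- \frac{1}{127}\right) + \left(5 \cdot 4\right)^{2} \cdot \frac{1}{29949} = - \frac{28076}{127} + 20^{2} \cdot \frac{1}{29949} = - \frac{28076}{127} + 400 \cdot \frac{1}{29949} = - \frac{28076}{127} + \frac{400}{29949} = - \frac{840797324}{3803523}$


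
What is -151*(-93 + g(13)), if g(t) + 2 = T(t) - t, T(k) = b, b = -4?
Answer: 16912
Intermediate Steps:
T(k) = -4
g(t) = -6 - t (g(t) = -2 + (-4 - t) = -6 - t)
-151*(-93 + g(13)) = -151*(-93 + (-6 - 1*13)) = -151*(-93 + (-6 - 13)) = -151*(-93 - 19) = -151*(-112) = 16912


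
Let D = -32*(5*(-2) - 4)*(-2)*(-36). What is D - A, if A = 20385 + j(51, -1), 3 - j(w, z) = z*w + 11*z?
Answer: 11806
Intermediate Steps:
j(w, z) = 3 - 11*z - w*z (j(w, z) = 3 - (z*w + 11*z) = 3 - (w*z + 11*z) = 3 - (11*z + w*z) = 3 + (-11*z - w*z) = 3 - 11*z - w*z)
D = 32256 (D = -32*(-10 - 4)*(-2)*(-36) = -(-448)*(-2)*(-36) = -32*28*(-36) = -896*(-36) = 32256)
A = 20450 (A = 20385 + (3 - 11*(-1) - 1*51*(-1)) = 20385 + (3 + 11 + 51) = 20385 + 65 = 20450)
D - A = 32256 - 1*20450 = 32256 - 20450 = 11806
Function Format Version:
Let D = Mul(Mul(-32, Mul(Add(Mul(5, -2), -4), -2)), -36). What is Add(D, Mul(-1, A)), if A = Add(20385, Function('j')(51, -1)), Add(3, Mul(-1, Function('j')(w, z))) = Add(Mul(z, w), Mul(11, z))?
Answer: 11806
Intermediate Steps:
Function('j')(w, z) = Add(3, Mul(-11, z), Mul(-1, w, z)) (Function('j')(w, z) = Add(3, Mul(-1, Add(Mul(z, w), Mul(11, z)))) = Add(3, Mul(-1, Add(Mul(w, z), Mul(11, z)))) = Add(3, Mul(-1, Add(Mul(11, z), Mul(w, z)))) = Add(3, Add(Mul(-11, z), Mul(-1, w, z))) = Add(3, Mul(-11, z), Mul(-1, w, z)))
D = 32256 (D = Mul(Mul(-32, Mul(Add(-10, -4), -2)), -36) = Mul(Mul(-32, Mul(-14, -2)), -36) = Mul(Mul(-32, 28), -36) = Mul(-896, -36) = 32256)
A = 20450 (A = Add(20385, Add(3, Mul(-11, -1), Mul(-1, 51, -1))) = Add(20385, Add(3, 11, 51)) = Add(20385, 65) = 20450)
Add(D, Mul(-1, A)) = Add(32256, Mul(-1, 20450)) = Add(32256, -20450) = 11806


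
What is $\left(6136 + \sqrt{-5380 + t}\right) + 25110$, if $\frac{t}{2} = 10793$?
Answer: $31246 + \sqrt{16206} \approx 31373.0$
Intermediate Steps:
$t = 21586$ ($t = 2 \cdot 10793 = 21586$)
$\left(6136 + \sqrt{-5380 + t}\right) + 25110 = \left(6136 + \sqrt{-5380 + 21586}\right) + 25110 = \left(6136 + \sqrt{16206}\right) + 25110 = 31246 + \sqrt{16206}$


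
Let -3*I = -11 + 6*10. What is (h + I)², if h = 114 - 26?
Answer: 46225/9 ≈ 5136.1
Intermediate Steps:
I = -49/3 (I = -(-11 + 6*10)/3 = -(-11 + 60)/3 = -⅓*49 = -49/3 ≈ -16.333)
h = 88
(h + I)² = (88 - 49/3)² = (215/3)² = 46225/9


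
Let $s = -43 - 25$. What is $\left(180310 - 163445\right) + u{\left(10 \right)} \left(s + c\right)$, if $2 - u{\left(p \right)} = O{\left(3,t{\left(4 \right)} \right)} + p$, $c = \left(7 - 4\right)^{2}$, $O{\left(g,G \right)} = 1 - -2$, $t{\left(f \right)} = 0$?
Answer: $17514$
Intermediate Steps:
$O{\left(g,G \right)} = 3$ ($O{\left(g,G \right)} = 1 + 2 = 3$)
$c = 9$ ($c = 3^{2} = 9$)
$s = -68$
$u{\left(p \right)} = -1 - p$ ($u{\left(p \right)} = 2 - \left(3 + p\right) = -1 - p$)
$\left(180310 - 163445\right) + u{\left(10 \right)} \left(s + c\right) = \left(180310 - 163445\right) + \left(-1 - 10\right) \left(-68 + 9\right) = 16865 + \left(-1 - 10\right) \left(-59\right) = 16865 - -649 = 16865 + 649 = 17514$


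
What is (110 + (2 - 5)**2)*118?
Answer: 14042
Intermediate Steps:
(110 + (2 - 5)**2)*118 = (110 + (-3)**2)*118 = (110 + 9)*118 = 119*118 = 14042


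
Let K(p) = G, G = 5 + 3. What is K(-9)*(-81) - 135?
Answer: -783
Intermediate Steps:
G = 8
K(p) = 8
K(-9)*(-81) - 135 = 8*(-81) - 135 = -648 - 135 = -783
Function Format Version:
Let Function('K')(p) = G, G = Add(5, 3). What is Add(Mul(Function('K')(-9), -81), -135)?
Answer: -783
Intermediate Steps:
G = 8
Function('K')(p) = 8
Add(Mul(Function('K')(-9), -81), -135) = Add(Mul(8, -81), -135) = Add(-648, -135) = -783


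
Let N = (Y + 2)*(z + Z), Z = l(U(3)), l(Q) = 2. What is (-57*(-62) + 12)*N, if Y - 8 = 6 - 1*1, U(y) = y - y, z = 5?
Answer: 372330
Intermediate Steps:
U(y) = 0
Y = 13 (Y = 8 + (6 - 1*1) = 8 + (6 - 1) = 8 + 5 = 13)
Z = 2
N = 105 (N = (13 + 2)*(5 + 2) = 15*7 = 105)
(-57*(-62) + 12)*N = (-57*(-62) + 12)*105 = (3534 + 12)*105 = 3546*105 = 372330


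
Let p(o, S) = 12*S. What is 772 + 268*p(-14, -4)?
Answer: -12092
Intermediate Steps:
772 + 268*p(-14, -4) = 772 + 268*(12*(-4)) = 772 + 268*(-48) = 772 - 12864 = -12092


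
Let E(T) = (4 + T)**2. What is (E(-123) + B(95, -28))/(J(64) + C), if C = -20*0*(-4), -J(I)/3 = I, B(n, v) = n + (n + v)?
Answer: -14323/192 ≈ -74.599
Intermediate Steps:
B(n, v) = v + 2*n
J(I) = -3*I
C = 0 (C = 0*(-4) = 0)
(E(-123) + B(95, -28))/(J(64) + C) = ((4 - 123)**2 + (-28 + 2*95))/(-3*64 + 0) = ((-119)**2 + (-28 + 190))/(-192 + 0) = (14161 + 162)/(-192) = 14323*(-1/192) = -14323/192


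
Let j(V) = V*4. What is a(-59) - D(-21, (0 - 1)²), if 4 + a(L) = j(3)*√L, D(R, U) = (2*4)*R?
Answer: 164 + 12*I*√59 ≈ 164.0 + 92.174*I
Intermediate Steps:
j(V) = 4*V
D(R, U) = 8*R
a(L) = -4 + 12*√L (a(L) = -4 + (4*3)*√L = -4 + 12*√L)
a(-59) - D(-21, (0 - 1)²) = (-4 + 12*√(-59)) - 8*(-21) = (-4 + 12*(I*√59)) - 1*(-168) = (-4 + 12*I*√59) + 168 = 164 + 12*I*√59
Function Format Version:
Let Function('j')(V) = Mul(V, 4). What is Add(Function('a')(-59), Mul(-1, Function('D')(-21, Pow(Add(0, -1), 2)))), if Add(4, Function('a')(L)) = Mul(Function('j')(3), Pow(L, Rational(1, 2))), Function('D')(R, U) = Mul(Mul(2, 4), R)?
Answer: Add(164, Mul(12, I, Pow(59, Rational(1, 2)))) ≈ Add(164.00, Mul(92.174, I))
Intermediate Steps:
Function('j')(V) = Mul(4, V)
Function('D')(R, U) = Mul(8, R)
Function('a')(L) = Add(-4, Mul(12, Pow(L, Rational(1, 2)))) (Function('a')(L) = Add(-4, Mul(Mul(4, 3), Pow(L, Rational(1, 2)))) = Add(-4, Mul(12, Pow(L, Rational(1, 2)))))
Add(Function('a')(-59), Mul(-1, Function('D')(-21, Pow(Add(0, -1), 2)))) = Add(Add(-4, Mul(12, Pow(-59, Rational(1, 2)))), Mul(-1, Mul(8, -21))) = Add(Add(-4, Mul(12, Mul(I, Pow(59, Rational(1, 2))))), Mul(-1, -168)) = Add(Add(-4, Mul(12, I, Pow(59, Rational(1, 2)))), 168) = Add(164, Mul(12, I, Pow(59, Rational(1, 2))))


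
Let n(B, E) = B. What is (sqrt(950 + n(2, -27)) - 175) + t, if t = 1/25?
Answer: -4374/25 + 2*sqrt(238) ≈ -144.11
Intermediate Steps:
t = 1/25 ≈ 0.040000
(sqrt(950 + n(2, -27)) - 175) + t = (sqrt(950 + 2) - 175) + 1/25 = (sqrt(952) - 175) + 1/25 = (2*sqrt(238) - 175) + 1/25 = (-175 + 2*sqrt(238)) + 1/25 = -4374/25 + 2*sqrt(238)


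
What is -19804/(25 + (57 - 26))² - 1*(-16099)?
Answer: 12616665/784 ≈ 16093.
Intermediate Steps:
-19804/(25 + (57 - 26))² - 1*(-16099) = -19804/(25 + 31)² + 16099 = -19804/(56²) + 16099 = -19804/3136 + 16099 = -19804*1/3136 + 16099 = -4951/784 + 16099 = 12616665/784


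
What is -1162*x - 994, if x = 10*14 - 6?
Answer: -156702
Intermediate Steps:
x = 134 (x = 140 - 6 = 134)
-1162*x - 994 = -1162*134 - 994 = -155708 - 994 = -156702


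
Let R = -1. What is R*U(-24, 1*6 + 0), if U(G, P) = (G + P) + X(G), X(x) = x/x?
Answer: 17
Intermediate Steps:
X(x) = 1
U(G, P) = 1 + G + P (U(G, P) = (G + P) + 1 = 1 + G + P)
R*U(-24, 1*6 + 0) = -(1 - 24 + (1*6 + 0)) = -(1 - 24 + (6 + 0)) = -(1 - 24 + 6) = -1*(-17) = 17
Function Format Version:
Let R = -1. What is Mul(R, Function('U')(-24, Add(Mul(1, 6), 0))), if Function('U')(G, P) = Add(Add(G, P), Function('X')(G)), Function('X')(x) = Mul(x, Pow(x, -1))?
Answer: 17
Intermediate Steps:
Function('X')(x) = 1
Function('U')(G, P) = Add(1, G, P) (Function('U')(G, P) = Add(Add(G, P), 1) = Add(1, G, P))
Mul(R, Function('U')(-24, Add(Mul(1, 6), 0))) = Mul(-1, Add(1, -24, Add(Mul(1, 6), 0))) = Mul(-1, Add(1, -24, Add(6, 0))) = Mul(-1, Add(1, -24, 6)) = Mul(-1, -17) = 17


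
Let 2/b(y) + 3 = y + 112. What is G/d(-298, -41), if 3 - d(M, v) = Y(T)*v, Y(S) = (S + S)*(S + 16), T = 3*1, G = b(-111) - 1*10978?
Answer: -10979/4677 ≈ -2.3474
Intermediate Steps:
b(y) = 2/(109 + y) (b(y) = 2/(-3 + (y + 112)) = 2/(-3 + (112 + y)) = 2/(109 + y))
G = -10979 (G = 2/(109 - 111) - 1*10978 = 2/(-2) - 10978 = 2*(-½) - 10978 = -1 - 10978 = -10979)
T = 3
Y(S) = 2*S*(16 + S) (Y(S) = (2*S)*(16 + S) = 2*S*(16 + S))
d(M, v) = 3 - 114*v (d(M, v) = 3 - 2*3*(16 + 3)*v = 3 - 2*3*19*v = 3 - 114*v)
G/d(-298, -41) = -10979/(3 - 114*(-41)) = -10979/(3 + 4674) = -10979/4677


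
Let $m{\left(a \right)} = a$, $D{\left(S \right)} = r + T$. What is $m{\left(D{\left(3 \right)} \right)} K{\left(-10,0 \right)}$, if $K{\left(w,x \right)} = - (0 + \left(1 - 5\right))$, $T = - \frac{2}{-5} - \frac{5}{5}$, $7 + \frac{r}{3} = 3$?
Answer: $- \frac{252}{5} \approx -50.4$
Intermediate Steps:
$r = -12$ ($r = -21 + 3 \cdot 3 = -21 + 9 = -12$)
$T = - \frac{3}{5}$ ($T = \left(-2\right) \left(- \frac{1}{5}\right) - 1 = \frac{2}{5} - 1 = - \frac{3}{5} \approx -0.6$)
$D{\left(S \right)} = - \frac{63}{5}$ ($D{\left(S \right)} = -12 - \frac{3}{5} = - \frac{63}{5}$)
$K{\left(w,x \right)} = 4$ ($K{\left(w,x \right)} = - (0 - 4) = \left(-1\right) \left(-4\right) = 4$)
$m{\left(D{\left(3 \right)} \right)} K{\left(-10,0 \right)} = \left(- \frac{63}{5}\right) 4 = - \frac{252}{5}$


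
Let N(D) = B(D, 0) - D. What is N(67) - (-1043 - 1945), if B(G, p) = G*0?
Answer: 2921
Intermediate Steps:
B(G, p) = 0
N(D) = -D (N(D) = 0 - D = -D)
N(67) - (-1043 - 1945) = -1*67 - (-1043 - 1945) = -67 - 1*(-2988) = -67 + 2988 = 2921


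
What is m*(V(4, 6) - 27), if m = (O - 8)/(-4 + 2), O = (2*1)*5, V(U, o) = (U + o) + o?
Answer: 11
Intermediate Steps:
V(U, o) = U + 2*o
O = 10 (O = 2*5 = 10)
m = -1 (m = (10 - 8)/(-4 + 2) = 2/(-2) = 2*(-½) = -1)
m*(V(4, 6) - 27) = -((4 + 2*6) - 27) = -((4 + 12) - 27) = -(16 - 27) = -1*(-11) = 11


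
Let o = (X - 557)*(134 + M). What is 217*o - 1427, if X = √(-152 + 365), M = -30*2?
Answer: -8945733 + 16058*√213 ≈ -8.7114e+6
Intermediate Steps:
M = -60
X = √213 ≈ 14.595
o = -41218 + 74*√213 (o = (√213 - 557)*(134 - 60) = (-557 + √213)*74 = -41218 + 74*√213 ≈ -40138.)
217*o - 1427 = 217*(-41218 + 74*√213) - 1427 = (-8944306 + 16058*√213) - 1427 = -8945733 + 16058*√213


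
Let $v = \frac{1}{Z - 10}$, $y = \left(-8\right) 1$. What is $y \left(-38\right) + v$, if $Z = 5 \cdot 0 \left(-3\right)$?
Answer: $\frac{3039}{10} \approx 303.9$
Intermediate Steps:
$y = -8$
$Z = 0$ ($Z = 0 \left(-3\right) = 0$)
$v = - \frac{1}{10}$ ($v = \frac{1}{0 - 10} = \frac{1}{-10} = - \frac{1}{10} \approx -0.1$)
$y \left(-38\right) + v = \left(-8\right) \left(-38\right) - \frac{1}{10} = 304 - \frac{1}{10} = \frac{3039}{10}$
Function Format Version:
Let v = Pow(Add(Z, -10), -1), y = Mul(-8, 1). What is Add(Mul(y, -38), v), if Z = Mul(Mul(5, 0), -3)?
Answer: Rational(3039, 10) ≈ 303.90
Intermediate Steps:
y = -8
Z = 0 (Z = Mul(0, -3) = 0)
v = Rational(-1, 10) (v = Pow(Add(0, -10), -1) = Pow(-10, -1) = Rational(-1, 10) ≈ -0.10000)
Add(Mul(y, -38), v) = Add(Mul(-8, -38), Rational(-1, 10)) = Add(304, Rational(-1, 10)) = Rational(3039, 10)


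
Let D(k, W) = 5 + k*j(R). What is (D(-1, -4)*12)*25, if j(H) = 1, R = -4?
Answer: 1200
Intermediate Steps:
D(k, W) = 5 + k (D(k, W) = 5 + k*1 = 5 + k)
(D(-1, -4)*12)*25 = ((5 - 1)*12)*25 = (4*12)*25 = 48*25 = 1200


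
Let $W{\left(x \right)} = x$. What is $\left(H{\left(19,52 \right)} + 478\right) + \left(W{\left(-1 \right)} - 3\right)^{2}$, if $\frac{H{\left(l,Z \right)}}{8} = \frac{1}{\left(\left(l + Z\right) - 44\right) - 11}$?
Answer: $\frac{989}{2} \approx 494.5$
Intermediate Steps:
$H{\left(l,Z \right)} = \frac{8}{-55 + Z + l}$ ($H{\left(l,Z \right)} = \frac{8}{\left(\left(l + Z\right) - 44\right) - 11} = \frac{8}{\left(\left(Z + l\right) - 44\right) - 11} = \frac{8}{\left(-44 + Z + l\right) - 11} = \frac{8}{-55 + Z + l}$)
$\left(H{\left(19,52 \right)} + 478\right) + \left(W{\left(-1 \right)} - 3\right)^{2} = \left(\frac{8}{-55 + 52 + 19} + 478\right) + \left(-1 - 3\right)^{2} = \left(\frac{8}{16} + 478\right) + \left(-4\right)^{2} = \left(8 \cdot \frac{1}{16} + 478\right) + 16 = \left(\frac{1}{2} + 478\right) + 16 = \frac{957}{2} + 16 = \frac{989}{2}$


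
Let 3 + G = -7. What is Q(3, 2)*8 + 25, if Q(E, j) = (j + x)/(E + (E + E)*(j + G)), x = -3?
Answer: 1133/45 ≈ 25.178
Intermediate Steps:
G = -10 (G = -3 - 7 = -10)
Q(E, j) = (-3 + j)/(E + 2*E*(-10 + j)) (Q(E, j) = (j - 3)/(E + (E + E)*(j - 10)) = (-3 + j)/(E + (2*E)*(-10 + j)) = (-3 + j)/(E + 2*E*(-10 + j)))
Q(3, 2)*8 + 25 = ((-3 + 2)/(3*(-19 + 2*2)))*8 + 25 = ((1/3)*(-1)/(-19 + 4))*8 + 25 = ((1/3)*(-1)/(-15))*8 + 25 = ((1/3)*(-1/15)*(-1))*8 + 25 = (1/45)*8 + 25 = 8/45 + 25 = 1133/45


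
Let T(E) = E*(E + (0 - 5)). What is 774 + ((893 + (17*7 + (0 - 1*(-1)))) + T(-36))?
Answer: 3263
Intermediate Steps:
T(E) = E*(-5 + E) (T(E) = E*(E - 5) = E*(-5 + E))
774 + ((893 + (17*7 + (0 - 1*(-1)))) + T(-36)) = 774 + ((893 + (17*7 + (0 - 1*(-1)))) - 36*(-5 - 36)) = 774 + ((893 + (119 + (0 + 1))) - 36*(-41)) = 774 + ((893 + (119 + 1)) + 1476) = 774 + ((893 + 120) + 1476) = 774 + (1013 + 1476) = 774 + 2489 = 3263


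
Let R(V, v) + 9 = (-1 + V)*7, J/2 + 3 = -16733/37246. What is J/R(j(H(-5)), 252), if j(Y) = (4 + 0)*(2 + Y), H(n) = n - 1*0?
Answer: 128471/1862300 ≈ 0.068985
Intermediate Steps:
H(n) = n (H(n) = n + 0 = n)
J = -128471/18623 (J = -6 + 2*(-16733/37246) = -6 - 16733/18623 = -128471/18623 ≈ -6.8985)
j(Y) = 8 + 4*Y (j(Y) = 4*(2 + Y) = 8 + 4*Y)
R(V, v) = -16 + 7*V (R(V, v) = -9 + (-1 + V)*7 = -9 + (-7 + 7*V) = -16 + 7*V)
J/R(j(H(-5)), 252) = -128471/(18623*(-16 + 7*(8 + 4*(-5)))) = -128471/(18623*(-16 + 7*(8 - 20))) = -128471/(18623*(-16 + 7*(-12))) = -128471/(18623*(-16 - 84)) = -128471/18623/(-100) = -128471/18623*(-1/100) = 128471/1862300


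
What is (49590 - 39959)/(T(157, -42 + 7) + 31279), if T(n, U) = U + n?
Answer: 9631/31401 ≈ 0.30671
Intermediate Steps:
(49590 - 39959)/(T(157, -42 + 7) + 31279) = (49590 - 39959)/(((-42 + 7) + 157) + 31279) = 9631/((-35 + 157) + 31279) = 9631/(122 + 31279) = 9631/31401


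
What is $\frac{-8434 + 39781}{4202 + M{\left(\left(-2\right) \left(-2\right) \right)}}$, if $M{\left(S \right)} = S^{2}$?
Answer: $\frac{10449}{1406} \approx 7.4317$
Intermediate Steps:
$\frac{-8434 + 39781}{4202 + M{\left(\left(-2\right) \left(-2\right) \right)}} = \frac{-8434 + 39781}{4202 + \left(\left(-2\right) \left(-2\right)\right)^{2}} = \frac{31347}{4202 + 4^{2}} = \frac{31347}{4202 + 16} = \frac{31347}{4218} = 31347 \cdot \frac{1}{4218} = \frac{10449}{1406}$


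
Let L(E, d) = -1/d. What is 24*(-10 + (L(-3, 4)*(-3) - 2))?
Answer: -270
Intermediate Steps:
24*(-10 + (L(-3, 4)*(-3) - 2)) = 24*(-10 + (-1/4*(-3) - 2)) = 24*(-10 + (-1*¼*(-3) - 2)) = 24*(-10 + (-¼*(-3) - 2)) = 24*(-10 + (¾ - 2)) = 24*(-10 - 5/4) = 24*(-45/4) = -270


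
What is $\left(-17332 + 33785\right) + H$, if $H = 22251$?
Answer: $38704$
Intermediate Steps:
$\left(-17332 + 33785\right) + H = \left(-17332 + 33785\right) + 22251 = 16453 + 22251 = 38704$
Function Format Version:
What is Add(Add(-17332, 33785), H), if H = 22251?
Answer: 38704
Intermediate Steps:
Add(Add(-17332, 33785), H) = Add(Add(-17332, 33785), 22251) = Add(16453, 22251) = 38704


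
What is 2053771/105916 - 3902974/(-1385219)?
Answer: 3258310005033/146716855604 ≈ 22.208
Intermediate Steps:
2053771/105916 - 3902974/(-1385219) = 2053771*(1/105916) - 3902974*(-1/1385219) = 2053771/105916 + 3902974/1385219 = 3258310005033/146716855604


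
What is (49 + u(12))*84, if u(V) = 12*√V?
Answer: 4116 + 2016*√3 ≈ 7607.8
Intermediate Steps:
(49 + u(12))*84 = (49 + 12*√12)*84 = (49 + 12*(2*√3))*84 = (49 + 24*√3)*84 = 4116 + 2016*√3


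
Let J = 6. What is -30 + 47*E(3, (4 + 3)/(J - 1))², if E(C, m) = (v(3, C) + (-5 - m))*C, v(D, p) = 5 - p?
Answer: 203982/25 ≈ 8159.3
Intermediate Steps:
E(C, m) = C*(-C - m) (E(C, m) = ((5 - C) + (-5 - m))*C = (-C - m)*C = C*(-C - m))
-30 + 47*E(3, (4 + 3)/(J - 1))² = -30 + 47*(-1*3*(3 + (4 + 3)/(6 - 1)))² = -30 + 47*(-1*3*(3 + 7/5))² = -30 + 47*(-1*3*22/5)² = -30 + 47*(-66/5)² = -30 + 47*(4356/25) = -30 + 204732/25 = 203982/25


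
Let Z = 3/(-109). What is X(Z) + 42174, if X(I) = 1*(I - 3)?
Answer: 4596636/109 ≈ 42171.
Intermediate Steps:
Z = -3/109 (Z = 3*(-1/109) = -3/109 ≈ -0.027523)
X(I) = -3 + I (X(I) = 1*(-3 + I) = -3 + I)
X(Z) + 42174 = (-3 - 3/109) + 42174 = -330/109 + 42174 = 4596636/109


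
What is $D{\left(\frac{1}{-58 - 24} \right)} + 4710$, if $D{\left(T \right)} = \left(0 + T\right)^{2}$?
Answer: $\frac{31670041}{6724} \approx 4710.0$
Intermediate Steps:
$D{\left(T \right)} = T^{2}$
$D{\left(\frac{1}{-58 - 24} \right)} + 4710 = \left(\frac{1}{-58 - 24}\right)^{2} + 4710 = \left(\frac{1}{-82}\right)^{2} + 4710 = \left(- \frac{1}{82}\right)^{2} + 4710 = \frac{1}{6724} + 4710 = \frac{31670041}{6724}$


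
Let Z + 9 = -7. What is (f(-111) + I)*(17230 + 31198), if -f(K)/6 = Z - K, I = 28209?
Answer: 1338501492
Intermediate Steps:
Z = -16 (Z = -9 - 7 = -16)
f(K) = 96 + 6*K (f(K) = -6*(-16 - K) = 96 + 6*K)
(f(-111) + I)*(17230 + 31198) = ((96 + 6*(-111)) + 28209)*(17230 + 31198) = ((96 - 666) + 28209)*48428 = (-570 + 28209)*48428 = 27639*48428 = 1338501492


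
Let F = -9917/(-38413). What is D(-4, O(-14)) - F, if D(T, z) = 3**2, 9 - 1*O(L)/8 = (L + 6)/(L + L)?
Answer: 335800/38413 ≈ 8.7418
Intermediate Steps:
F = 9917/38413 (F = -9917*(-1/38413) = 9917/38413 ≈ 0.25817)
O(L) = 72 - 4*(6 + L)/L (O(L) = 72 - 8*(L + 6)/(L + L) = 72 - 8*(6 + L)/(2*L) = 72 - 8*(6 + L)*1/(2*L) = 72 - 4*(6 + L)/L)
D(T, z) = 9
D(-4, O(-14)) - F = 9 - 1*9917/38413 = 9 - 9917/38413 = 335800/38413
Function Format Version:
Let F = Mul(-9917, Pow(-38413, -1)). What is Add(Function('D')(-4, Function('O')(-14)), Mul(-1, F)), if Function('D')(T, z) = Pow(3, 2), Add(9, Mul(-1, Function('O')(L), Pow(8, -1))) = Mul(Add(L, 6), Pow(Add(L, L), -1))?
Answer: Rational(335800, 38413) ≈ 8.7418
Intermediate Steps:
F = Rational(9917, 38413) (F = Mul(-9917, Rational(-1, 38413)) = Rational(9917, 38413) ≈ 0.25817)
Function('O')(L) = Add(72, Mul(-4, Pow(L, -1), Add(6, L))) (Function('O')(L) = Add(72, Mul(-8, Mul(Add(L, 6), Pow(Add(L, L), -1)))) = Add(72, Mul(-8, Mul(Add(6, L), Pow(Mul(2, L), -1)))) = Add(72, Mul(-8, Mul(Add(6, L), Mul(Rational(1, 2), Pow(L, -1))))) = Add(72, Mul(-8, Mul(Rational(1, 2), Pow(L, -1), Add(6, L)))) = Add(72, Mul(-4, Pow(L, -1), Add(6, L))))
Function('D')(T, z) = 9
Add(Function('D')(-4, Function('O')(-14)), Mul(-1, F)) = Add(9, Mul(-1, Rational(9917, 38413))) = Add(9, Rational(-9917, 38413)) = Rational(335800, 38413)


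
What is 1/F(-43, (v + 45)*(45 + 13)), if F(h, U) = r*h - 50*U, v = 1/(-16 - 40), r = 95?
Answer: -14/1883465 ≈ -7.4331e-6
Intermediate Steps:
v = -1/56 (v = 1/(-56) = -1/56 ≈ -0.017857)
F(h, U) = -50*U + 95*h (F(h, U) = 95*h - 50*U = -50*U + 95*h)
1/F(-43, (v + 45)*(45 + 13)) = 1/(-50*(-1/56 + 45)*(45 + 13) + 95*(-43)) = 1/(-62975*58/28 - 4085) = 1/(-50*73051/28 - 4085) = 1/(-1826275/14 - 4085) = 1/(-1883465/14) = -14/1883465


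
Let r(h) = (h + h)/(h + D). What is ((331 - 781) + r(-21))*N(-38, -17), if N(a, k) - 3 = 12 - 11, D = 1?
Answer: -8958/5 ≈ -1791.6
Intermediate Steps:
N(a, k) = 4 (N(a, k) = 3 + (12 - 11) = 3 + 1 = 4)
r(h) = 2*h/(1 + h) (r(h) = (h + h)/(h + 1) = (2*h)/(1 + h) = 2*h/(1 + h))
((331 - 781) + r(-21))*N(-38, -17) = ((331 - 781) + 2*(-21)/(1 - 21))*4 = (-450 + 2*(-21)/(-20))*4 = (-450 + 2*(-21)*(-1/20))*4 = (-450 + 21/10)*4 = -4479/10*4 = -8958/5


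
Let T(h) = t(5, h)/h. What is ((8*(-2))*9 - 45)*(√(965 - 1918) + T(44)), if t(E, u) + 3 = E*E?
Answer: -189/2 - 189*I*√953 ≈ -94.5 - 5834.6*I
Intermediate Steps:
t(E, u) = -3 + E² (t(E, u) = -3 + E*E = -3 + E²)
T(h) = 22/h (T(h) = (-3 + 5²)/h = (-3 + 25)/h = 22/h)
((8*(-2))*9 - 45)*(√(965 - 1918) + T(44)) = ((8*(-2))*9 - 45)*(√(965 - 1918) + 22/44) = (-16*9 - 45)*(√(-953) + 22*(1/44)) = (-144 - 45)*(I*√953 + ½) = -189*(½ + I*√953) = -189/2 - 189*I*√953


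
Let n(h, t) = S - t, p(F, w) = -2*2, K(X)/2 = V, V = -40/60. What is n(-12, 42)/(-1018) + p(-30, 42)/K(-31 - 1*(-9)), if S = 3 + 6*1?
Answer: 3087/1018 ≈ 3.0324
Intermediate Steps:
V = -2/3 (V = -40*1/60 = -2/3 ≈ -0.66667)
K(X) = -4/3 (K(X) = 2*(-2/3) = -4/3)
p(F, w) = -4
S = 9 (S = 3 + 6 = 9)
n(h, t) = 9 - t
n(-12, 42)/(-1018) + p(-30, 42)/K(-31 - 1*(-9)) = (9 - 1*42)/(-1018) - 4/(-4/3) = (9 - 42)*(-1/1018) - 4*(-3/4) = -33*(-1/1018) + 3 = 33/1018 + 3 = 3087/1018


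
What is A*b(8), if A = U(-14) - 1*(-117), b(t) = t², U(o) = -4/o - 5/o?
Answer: 52704/7 ≈ 7529.1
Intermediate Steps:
U(o) = -9/o
A = 1647/14 (A = -9/(-14) - 1*(-117) = -9*(-1/14) + 117 = 9/14 + 117 = 1647/14 ≈ 117.64)
A*b(8) = (1647/14)*8² = (1647/14)*64 = 52704/7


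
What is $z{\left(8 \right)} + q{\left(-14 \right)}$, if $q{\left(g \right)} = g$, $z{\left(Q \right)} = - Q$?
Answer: $-22$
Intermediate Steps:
$z{\left(8 \right)} + q{\left(-14 \right)} = \left(-1\right) 8 - 14 = -8 - 14 = -22$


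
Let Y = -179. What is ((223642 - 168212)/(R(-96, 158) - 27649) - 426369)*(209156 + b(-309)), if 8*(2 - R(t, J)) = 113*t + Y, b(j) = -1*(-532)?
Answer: -18788351452134648/210149 ≈ -8.9405e+10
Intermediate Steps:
b(j) = 532
R(t, J) = 195/8 - 113*t/8 (R(t, J) = 2 - (113*t - 179)/8 = 2 - (-179 + 113*t)/8 = 2 + (179/8 - 113*t/8) = 195/8 - 113*t/8)
((223642 - 168212)/(R(-96, 158) - 27649) - 426369)*(209156 + b(-309)) = ((223642 - 168212)/((195/8 - 113/8*(-96)) - 27649) - 426369)*(209156 + 532) = (55430/((195/8 + 1356) - 27649) - 426369)*209688 = (55430/(11043/8 - 27649) - 426369)*209688 = (55430/(-210149/8) - 426369)*209688 = (55430*(-8/210149) - 426369)*209688 = (-443440/210149 - 426369)*209688 = -89601462421/210149*209688 = -18788351452134648/210149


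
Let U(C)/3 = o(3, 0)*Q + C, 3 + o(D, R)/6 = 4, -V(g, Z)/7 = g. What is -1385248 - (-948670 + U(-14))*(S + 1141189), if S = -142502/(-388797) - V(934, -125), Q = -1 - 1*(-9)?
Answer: 423281764900372472/388797 ≈ 1.0887e+12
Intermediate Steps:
V(g, Z) = -7*g
o(D, R) = 6 (o(D, R) = -18 + 6*4 = -18 + 24 = 6)
Q = 8 (Q = -1 + 9 = 8)
S = 2542097288/388797 (S = -142502/(-388797) - (-7)*934 = -142502*(-1/388797) - 1*(-6538) = 142502/388797 + 6538 = 2542097288/388797 ≈ 6538.4)
U(C) = 144 + 3*C (U(C) = 3*(6*8 + C) = 3*(48 + C) = 144 + 3*C)
-1385248 - (-948670 + U(-14))*(S + 1141189) = -1385248 - (-948670 + (144 + 3*(-14)))*(2542097288/388797 + 1141189) = -1385248 - (-948670 + (144 - 42))*446232956921/388797 = -1385248 - (-948670 + 102)*446232956921/388797 = -1385248 - (-948568)*446232956921/388797 = -1385248 - 1*(-423282303480639128/388797) = -1385248 + 423282303480639128/388797 = 423281764900372472/388797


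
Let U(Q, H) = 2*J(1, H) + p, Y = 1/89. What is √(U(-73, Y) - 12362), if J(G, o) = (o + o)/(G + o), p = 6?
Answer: I*√2780090/15 ≈ 111.16*I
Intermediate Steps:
Y = 1/89 ≈ 0.011236
J(G, o) = 2*o/(G + o) (J(G, o) = (2*o)/(G + o) = 2*o/(G + o))
U(Q, H) = 6 + 4*H/(1 + H) (U(Q, H) = 2*(2*H/(1 + H)) + 6 = 4*H/(1 + H) + 6 = 6 + 4*H/(1 + H))
√(U(-73, Y) - 12362) = √(2*(3 + 5*(1/89))/(1 + 1/89) - 12362) = √(2*(3 + 5/89)/(90/89) - 12362) = √(2*(89/90)*(272/89) - 12362) = √(272/45 - 12362) = √(-556018/45) = I*√2780090/15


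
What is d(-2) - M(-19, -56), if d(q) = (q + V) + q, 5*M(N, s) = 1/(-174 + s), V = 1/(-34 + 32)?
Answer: -2587/575 ≈ -4.4991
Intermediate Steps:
V = -1/2 (V = 1/(-2) = -1/2 ≈ -0.50000)
M(N, s) = 1/(5*(-174 + s))
d(q) = -1/2 + 2*q (d(q) = (q - 1/2) + q = (-1/2 + q) + q = -1/2 + 2*q)
d(-2) - M(-19, -56) = (-1/2 + 2*(-2)) - 1/(5*(-174 - 56)) = (-1/2 - 4) - 1/(5*(-230)) = -9/2 - (-1)/(5*230) = -9/2 - 1*(-1/1150) = -9/2 + 1/1150 = -2587/575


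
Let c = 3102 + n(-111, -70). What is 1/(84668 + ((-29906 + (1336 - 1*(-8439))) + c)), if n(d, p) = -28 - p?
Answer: 1/67681 ≈ 1.4775e-5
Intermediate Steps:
c = 3144 (c = 3102 + (-28 - 1*(-70)) = 3102 + (-28 + 70) = 3102 + 42 = 3144)
1/(84668 + ((-29906 + (1336 - 1*(-8439))) + c)) = 1/(84668 + ((-29906 + (1336 - 1*(-8439))) + 3144)) = 1/(84668 + ((-29906 + (1336 + 8439)) + 3144)) = 1/(84668 + ((-29906 + 9775) + 3144)) = 1/(84668 + (-20131 + 3144)) = 1/(84668 - 16987) = 1/67681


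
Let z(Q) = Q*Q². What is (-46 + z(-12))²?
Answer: 3147076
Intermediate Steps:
z(Q) = Q³
(-46 + z(-12))² = (-46 + (-12)³)² = (-46 - 1728)² = (-1774)² = 3147076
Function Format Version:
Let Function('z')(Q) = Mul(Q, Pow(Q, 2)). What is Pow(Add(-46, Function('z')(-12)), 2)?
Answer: 3147076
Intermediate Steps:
Function('z')(Q) = Pow(Q, 3)
Pow(Add(-46, Function('z')(-12)), 2) = Pow(Add(-46, Pow(-12, 3)), 2) = Pow(Add(-46, -1728), 2) = Pow(-1774, 2) = 3147076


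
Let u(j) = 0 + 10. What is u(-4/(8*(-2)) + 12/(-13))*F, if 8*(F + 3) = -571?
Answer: -2975/4 ≈ -743.75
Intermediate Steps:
u(j) = 10
F = -595/8 (F = -3 + (1/8)*(-571) = -3 - 571/8 = -595/8 ≈ -74.375)
u(-4/(8*(-2)) + 12/(-13))*F = 10*(-595/8) = -2975/4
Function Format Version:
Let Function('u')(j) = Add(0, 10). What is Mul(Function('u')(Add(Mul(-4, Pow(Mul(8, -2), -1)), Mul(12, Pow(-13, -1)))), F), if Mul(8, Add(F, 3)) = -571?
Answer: Rational(-2975, 4) ≈ -743.75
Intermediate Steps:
Function('u')(j) = 10
F = Rational(-595, 8) (F = Add(-3, Mul(Rational(1, 8), -571)) = Add(-3, Rational(-571, 8)) = Rational(-595, 8) ≈ -74.375)
Mul(Function('u')(Add(Mul(-4, Pow(Mul(8, -2), -1)), Mul(12, Pow(-13, -1)))), F) = Mul(10, Rational(-595, 8)) = Rational(-2975, 4)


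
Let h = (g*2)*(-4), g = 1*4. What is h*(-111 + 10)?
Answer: 3232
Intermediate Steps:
g = 4
h = -32 (h = (4*2)*(-4) = 8*(-4) = -32)
h*(-111 + 10) = -32*(-111 + 10) = -32*(-101) = 3232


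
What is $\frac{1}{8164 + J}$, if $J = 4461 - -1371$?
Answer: $\frac{1}{13996} \approx 7.1449 \cdot 10^{-5}$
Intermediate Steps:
$J = 5832$ ($J = 4461 + 1371 = 5832$)
$\frac{1}{8164 + J} = \frac{1}{8164 + 5832} = \frac{1}{13996}$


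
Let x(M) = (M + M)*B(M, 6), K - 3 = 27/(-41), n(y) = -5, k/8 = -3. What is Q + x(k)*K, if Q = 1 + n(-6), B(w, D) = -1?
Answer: 4444/41 ≈ 108.39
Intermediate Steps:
k = -24 (k = 8*(-3) = -24)
K = 96/41 (K = 3 + 27/(-41) = 3 + 27*(-1/41) = 3 - 27/41 = 96/41 ≈ 2.3415)
x(M) = -2*M (x(M) = (M + M)*(-1) = (2*M)*(-1) = -2*M)
Q = -4 (Q = 1 - 5 = -4)
Q + x(k)*K = -4 - 2*(-24)*(96/41) = -4 + 48*(96/41) = -4 + 4608/41 = 4444/41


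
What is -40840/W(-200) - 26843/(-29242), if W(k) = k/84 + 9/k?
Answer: 5016095279327/297946738 ≈ 16836.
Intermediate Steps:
W(k) = 9/k + k/84 (W(k) = k*(1/84) + 9/k = k/84 + 9/k = 9/k + k/84)
-40840/W(-200) - 26843/(-29242) = -40840/(9/(-200) + (1/84)*(-200)) - 26843/(-29242) = -40840/(9*(-1/200) - 50/21) - 26843*(-1/29242) = -40840/(-9/200 - 50/21) + 26843/29242 = -40840/(-10189/4200) + 26843/29242 = -40840*(-4200/10189) + 26843/29242 = 171528000/10189 + 26843/29242 = 5016095279327/297946738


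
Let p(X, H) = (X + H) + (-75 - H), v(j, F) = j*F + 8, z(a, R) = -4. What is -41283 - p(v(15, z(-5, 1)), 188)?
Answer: -41156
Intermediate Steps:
v(j, F) = 8 + F*j (v(j, F) = F*j + 8 = 8 + F*j)
p(X, H) = -75 + X (p(X, H) = (H + X) + (-75 - H) = -75 + X)
-41283 - p(v(15, z(-5, 1)), 188) = -41283 - (-75 + (8 - 4*15)) = -41283 - (-75 + (8 - 60)) = -41283 - (-75 - 52) = -41283 - 1*(-127) = -41283 + 127 = -41156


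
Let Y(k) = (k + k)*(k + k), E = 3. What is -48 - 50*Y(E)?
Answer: -1848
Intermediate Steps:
Y(k) = 4*k**2 (Y(k) = (2*k)*(2*k) = 4*k**2)
-48 - 50*Y(E) = -48 - 200*3**2 = -48 - 200*9 = -48 - 50*36 = -48 - 1800 = -1848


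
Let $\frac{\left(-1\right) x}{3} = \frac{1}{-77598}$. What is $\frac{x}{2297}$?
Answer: $\frac{1}{59414202} \approx 1.6831 \cdot 10^{-8}$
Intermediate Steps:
$x = \frac{1}{25866}$ ($x = - \frac{3}{-77598} = \left(-3\right) \left(- \frac{1}{77598}\right) = \frac{1}{25866} \approx 3.8661 \cdot 10^{-5}$)
$\frac{x}{2297} = \frac{1}{25866 \cdot 2297} = \frac{1}{25866} \cdot \frac{1}{2297} = \frac{1}{59414202}$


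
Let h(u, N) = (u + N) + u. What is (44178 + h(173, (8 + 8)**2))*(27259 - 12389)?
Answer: 665878600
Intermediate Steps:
h(u, N) = N + 2*u (h(u, N) = (N + u) + u = N + 2*u)
(44178 + h(173, (8 + 8)**2))*(27259 - 12389) = (44178 + ((8 + 8)**2 + 2*173))*(27259 - 12389) = (44178 + (16**2 + 346))*14870 = (44178 + (256 + 346))*14870 = (44178 + 602)*14870 = 44780*14870 = 665878600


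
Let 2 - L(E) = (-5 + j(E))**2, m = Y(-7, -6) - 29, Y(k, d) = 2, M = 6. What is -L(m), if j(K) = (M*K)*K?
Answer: 19088159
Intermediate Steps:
j(K) = 6*K**2 (j(K) = (6*K)*K = 6*K**2)
m = -27 (m = 2 - 29 = -27)
L(E) = 2 - (-5 + 6*E**2)**2
-L(m) = -(2 - (-5 + 6*(-27)**2)**2) = -(2 - (-5 + 6*729)**2) = -(2 - (-5 + 4374)**2) = -(2 - 1*4369**2) = -(2 - 1*19088161) = -(2 - 19088161) = -1*(-19088159) = 19088159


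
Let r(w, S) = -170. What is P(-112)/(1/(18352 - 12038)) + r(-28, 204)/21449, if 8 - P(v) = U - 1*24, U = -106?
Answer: 18689199898/21449 ≈ 8.7133e+5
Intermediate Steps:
P(v) = 138 (P(v) = 8 - (-106 - 1*24) = 8 - (-106 - 24) = 8 - 1*(-130) = 8 + 130 = 138)
P(-112)/(1/(18352 - 12038)) + r(-28, 204)/21449 = 138/(1/(18352 - 12038)) - 170/21449 = 138/(1/6314) - 170*1/21449 = 138/(1/6314) - 170/21449 = 138*6314 - 170/21449 = 871332 - 170/21449 = 18689199898/21449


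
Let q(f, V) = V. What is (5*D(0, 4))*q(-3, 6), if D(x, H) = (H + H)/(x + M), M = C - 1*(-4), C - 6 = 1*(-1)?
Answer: 80/3 ≈ 26.667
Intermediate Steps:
C = 5 (C = 6 + 1*(-1) = 6 - 1 = 5)
M = 9 (M = 5 - 1*(-4) = 5 + 4 = 9)
D(x, H) = 2*H/(9 + x) (D(x, H) = (H + H)/(x + 9) = (2*H)/(9 + x) = 2*H/(9 + x))
(5*D(0, 4))*q(-3, 6) = (5*(2*4/(9 + 0)))*6 = (5*(2*4/9))*6 = (5*(2*4*(⅑)))*6 = (5*(8/9))*6 = (40/9)*6 = 80/3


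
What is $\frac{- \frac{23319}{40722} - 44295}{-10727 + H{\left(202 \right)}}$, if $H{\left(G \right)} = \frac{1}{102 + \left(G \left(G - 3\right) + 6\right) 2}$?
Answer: $\frac{8068015828755}{1953820676401} \approx 4.1294$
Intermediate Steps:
$H{\left(G \right)} = \frac{1}{114 + 2 G \left(-3 + G\right)}$ ($H{\left(G \right)} = \frac{1}{102 + \left(G \left(-3 + G\right) + 6\right) 2} = \frac{1}{102 + \left(6 + G \left(-3 + G\right)\right) 2} = \frac{1}{102 + \left(12 + 2 G \left(-3 + G\right)\right)} = \frac{1}{114 + 2 G \left(-3 + G\right)}$)
$\frac{- \frac{23319}{40722} - 44295}{-10727 + H{\left(202 \right)}} = \frac{- \frac{23319}{40722} - 44295}{-10727 + \frac{1}{2 \left(57 + 202^{2} - 606\right)}} = \frac{\left(-23319\right) \frac{1}{40722} - 44295}{-10727 + \frac{1}{2 \left(57 + 40804 - 606\right)}} = \frac{- \frac{7773}{13574} - 44295}{-10727 + \frac{1}{2 \cdot 40255}} = - \frac{601268103}{13574 \left(-10727 + \frac{1}{2} \cdot \frac{1}{40255}\right)} = - \frac{601268103}{13574 \left(-10727 + \frac{1}{80510}\right)} = - \frac{601268103}{13574 \left(- \frac{863630769}{80510}\right)} = \left(- \frac{601268103}{13574}\right) \left(- \frac{80510}{863630769}\right) = \frac{8068015828755}{1953820676401}$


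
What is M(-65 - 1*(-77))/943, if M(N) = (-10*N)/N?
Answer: -10/943 ≈ -0.010604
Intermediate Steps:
M(N) = -10
M(-65 - 1*(-77))/943 = -10/943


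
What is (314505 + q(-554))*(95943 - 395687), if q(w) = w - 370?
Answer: -93994023264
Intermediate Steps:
q(w) = -370 + w
(314505 + q(-554))*(95943 - 395687) = (314505 + (-370 - 554))*(95943 - 395687) = (314505 - 924)*(-299744) = 313581*(-299744) = -93994023264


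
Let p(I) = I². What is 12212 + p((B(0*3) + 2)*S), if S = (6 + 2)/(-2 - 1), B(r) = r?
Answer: 110164/9 ≈ 12240.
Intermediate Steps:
S = -8/3 (S = 8/(-3) = 8*(-⅓) = -8/3 ≈ -2.6667)
12212 + p((B(0*3) + 2)*S) = 12212 + ((0*3 + 2)*(-8/3))² = 12212 + ((0 + 2)*(-8/3))² = 12212 + (2*(-8/3))² = 12212 + (-16/3)² = 12212 + 256/9 = 110164/9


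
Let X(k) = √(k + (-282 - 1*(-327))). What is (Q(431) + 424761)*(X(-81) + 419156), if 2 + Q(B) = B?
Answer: 178220939640 + 2551140*I ≈ 1.7822e+11 + 2.5511e+6*I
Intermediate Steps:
X(k) = √(45 + k) (X(k) = √(k + (-282 + 327)) = √(k + 45) = √(45 + k))
Q(B) = -2 + B
(Q(431) + 424761)*(X(-81) + 419156) = ((-2 + 431) + 424761)*(√(45 - 81) + 419156) = (429 + 424761)*(√(-36) + 419156) = 425190*(6*I + 419156) = 425190*(419156 + 6*I) = 178220939640 + 2551140*I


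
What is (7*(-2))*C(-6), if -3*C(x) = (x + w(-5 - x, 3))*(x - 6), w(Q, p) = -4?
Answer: 560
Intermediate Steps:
C(x) = -(-6 + x)*(-4 + x)/3 (C(x) = -(x - 4)*(x - 6)/3 = -(-4 + x)*(-6 + x)/3 = -(-6 + x)*(-4 + x)/3)
(7*(-2))*C(-6) = (7*(-2))*(-8 - ⅓*(-6)² + (10/3)*(-6)) = -14*(-8 - ⅓*36 - 20) = -14*(-8 - 12 - 20) = -14*(-40) = 560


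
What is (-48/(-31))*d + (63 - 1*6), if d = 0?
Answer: 57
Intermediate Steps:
(-48/(-31))*d + (63 - 1*6) = -48/(-31)*0 + (63 - 1*6) = -48*(-1/31)*0 + (63 - 6) = (48/31)*0 + 57 = 0 + 57 = 57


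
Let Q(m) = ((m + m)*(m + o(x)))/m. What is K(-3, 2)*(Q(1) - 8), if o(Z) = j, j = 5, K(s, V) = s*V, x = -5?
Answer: -24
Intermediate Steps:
K(s, V) = V*s
o(Z) = 5
Q(m) = 10 + 2*m (Q(m) = ((m + m)*(m + 5))/m = ((2*m)*(5 + m))/m = (2*m*(5 + m))/m = 10 + 2*m)
K(-3, 2)*(Q(1) - 8) = (2*(-3))*((10 + 2*1) - 8) = -6*((10 + 2) - 8) = -6*(12 - 8) = -6*4 = -24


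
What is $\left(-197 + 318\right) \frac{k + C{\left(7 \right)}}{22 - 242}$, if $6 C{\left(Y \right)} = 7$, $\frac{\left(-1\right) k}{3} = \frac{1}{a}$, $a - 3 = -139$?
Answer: $- \frac{1067}{1632} \approx -0.6538$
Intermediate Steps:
$a = -136$ ($a = 3 - 139 = -136$)
$k = \frac{3}{136}$ ($k = - \frac{3}{-136} = \left(-3\right) \left(- \frac{1}{136}\right) = \frac{3}{136} \approx 0.022059$)
$C{\left(Y \right)} = \frac{7}{6}$ ($C{\left(Y \right)} = \frac{1}{6} \cdot 7 = \frac{7}{6}$)
$\left(-197 + 318\right) \frac{k + C{\left(7 \right)}}{22 - 242} = \left(-197 + 318\right) \frac{\frac{3}{136} + \frac{7}{6}}{22 - 242} = 121 \frac{485}{408 \left(-220\right)} = 121 \cdot \frac{485}{408} \left(- \frac{1}{220}\right) = 121 \left(- \frac{97}{17952}\right) = - \frac{1067}{1632}$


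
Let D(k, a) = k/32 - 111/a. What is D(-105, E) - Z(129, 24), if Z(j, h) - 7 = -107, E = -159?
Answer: 165219/1696 ≈ 97.417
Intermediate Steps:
Z(j, h) = -100 (Z(j, h) = 7 - 107 = -100)
D(k, a) = -111/a + k/32 (D(k, a) = k*(1/32) - 111/a = k/32 - 111/a = -111/a + k/32)
D(-105, E) - Z(129, 24) = (-111/(-159) + (1/32)*(-105)) - 1*(-100) = (-111*(-1/159) - 105/32) + 100 = (37/53 - 105/32) + 100 = -4381/1696 + 100 = 165219/1696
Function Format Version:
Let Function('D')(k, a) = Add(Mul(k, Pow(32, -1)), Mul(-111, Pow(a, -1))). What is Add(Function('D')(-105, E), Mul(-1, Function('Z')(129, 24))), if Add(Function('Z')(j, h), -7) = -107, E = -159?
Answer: Rational(165219, 1696) ≈ 97.417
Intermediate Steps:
Function('Z')(j, h) = -100 (Function('Z')(j, h) = Add(7, -107) = -100)
Function('D')(k, a) = Add(Mul(-111, Pow(a, -1)), Mul(Rational(1, 32), k)) (Function('D')(k, a) = Add(Mul(k, Rational(1, 32)), Mul(-111, Pow(a, -1))) = Add(Mul(Rational(1, 32), k), Mul(-111, Pow(a, -1))) = Add(Mul(-111, Pow(a, -1)), Mul(Rational(1, 32), k)))
Add(Function('D')(-105, E), Mul(-1, Function('Z')(129, 24))) = Add(Add(Mul(-111, Pow(-159, -1)), Mul(Rational(1, 32), -105)), Mul(-1, -100)) = Add(Add(Mul(-111, Rational(-1, 159)), Rational(-105, 32)), 100) = Add(Add(Rational(37, 53), Rational(-105, 32)), 100) = Add(Rational(-4381, 1696), 100) = Rational(165219, 1696)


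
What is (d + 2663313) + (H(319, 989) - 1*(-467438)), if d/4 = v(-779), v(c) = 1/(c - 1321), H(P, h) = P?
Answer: 1643811749/525 ≈ 3.1311e+6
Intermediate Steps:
v(c) = 1/(-1321 + c)
d = -1/525 (d = 4/(-1321 - 779) = 4/(-2100) = 4*(-1/2100) = -1/525 ≈ -0.0019048)
(d + 2663313) + (H(319, 989) - 1*(-467438)) = (-1/525 + 2663313) + (319 - 1*(-467438)) = 1398239324/525 + (319 + 467438) = 1398239324/525 + 467757 = 1643811749/525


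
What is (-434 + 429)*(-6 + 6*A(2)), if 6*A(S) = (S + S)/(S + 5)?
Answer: 190/7 ≈ 27.143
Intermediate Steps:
A(S) = S/(3*(5 + S)) (A(S) = ((S + S)/(S + 5))/6 = ((2*S)/(5 + S))/6 = (2*S/(5 + S))/6 = S/(3*(5 + S)))
(-434 + 429)*(-6 + 6*A(2)) = (-434 + 429)*(-6 + 6*((⅓)*2/(5 + 2))) = -5*(-6 + 6*((⅓)*2/7)) = -5*(-6 + 6*((⅓)*2*(⅐))) = -5*(-6 + 6*(2/21)) = -5*(-6 + 4/7) = -5*(-38/7) = 190/7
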